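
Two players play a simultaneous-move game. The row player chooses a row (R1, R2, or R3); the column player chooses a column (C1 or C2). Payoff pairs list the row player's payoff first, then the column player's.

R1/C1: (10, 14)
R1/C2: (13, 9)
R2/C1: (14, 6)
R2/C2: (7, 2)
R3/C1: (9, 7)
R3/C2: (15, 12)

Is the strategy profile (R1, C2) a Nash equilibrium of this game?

No

Holding the column player at C2: the row player gets 13 from R1 but could get 15 by switching to R3. The row player has a profitable deviation.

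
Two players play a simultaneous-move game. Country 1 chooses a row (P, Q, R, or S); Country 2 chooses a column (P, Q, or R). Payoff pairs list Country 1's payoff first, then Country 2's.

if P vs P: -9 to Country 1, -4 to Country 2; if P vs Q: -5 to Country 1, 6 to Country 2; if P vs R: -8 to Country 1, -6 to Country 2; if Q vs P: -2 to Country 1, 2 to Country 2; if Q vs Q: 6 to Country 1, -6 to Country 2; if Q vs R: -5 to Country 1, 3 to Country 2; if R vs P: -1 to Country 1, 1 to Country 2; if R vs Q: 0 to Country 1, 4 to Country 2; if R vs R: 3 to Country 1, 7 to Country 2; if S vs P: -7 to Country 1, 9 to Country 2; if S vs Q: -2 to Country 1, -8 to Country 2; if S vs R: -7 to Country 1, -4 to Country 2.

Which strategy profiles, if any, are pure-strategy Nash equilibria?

Find each player's best response to every opponent strategy; NE are the intersections.
Country 1's best responses — vs P: R (payoff -1); vs Q: Q (payoff 6); vs R: R (payoff 3).
Country 2's best responses — vs P: Q (payoff 6); vs Q: R (payoff 3); vs R: R (payoff 7); vs S: P (payoff 9).
The only mutual best response is (R, R); neither player gains by switching there.

(R, R)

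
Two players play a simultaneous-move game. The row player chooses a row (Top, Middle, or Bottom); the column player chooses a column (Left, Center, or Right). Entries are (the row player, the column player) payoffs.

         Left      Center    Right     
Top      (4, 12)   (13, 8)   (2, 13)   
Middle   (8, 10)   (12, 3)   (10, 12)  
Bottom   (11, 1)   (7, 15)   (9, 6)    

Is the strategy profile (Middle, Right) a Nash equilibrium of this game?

Holding the column player at Right: the row player gets 10 from Middle, versus 2 from Top, 9 from Bottom. No profitable deviation for the row player.
Holding the row player at Middle: the column player gets 12 from Right, versus 10 from Left, 3 from Center. No profitable deviation for the column player either.

Yes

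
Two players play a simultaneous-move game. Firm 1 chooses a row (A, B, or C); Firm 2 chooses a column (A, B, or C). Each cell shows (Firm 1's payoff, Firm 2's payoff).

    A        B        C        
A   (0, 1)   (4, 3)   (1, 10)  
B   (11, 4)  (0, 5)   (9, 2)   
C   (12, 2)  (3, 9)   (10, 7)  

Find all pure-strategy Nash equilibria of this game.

There is no pure-strategy Nash equilibrium

Find each player's best response to every opponent strategy; NE are the intersections.
Firm 1's best responses — vs A: C (payoff 12); vs B: A (payoff 4); vs C: C (payoff 10).
Firm 2's best responses — vs A: C (payoff 10); vs B: B (payoff 5); vs C: B (payoff 9).
No cell has both players best-responding. For instance, Firm 1's best reply to A is C, but against C Firm 2 prefers B over A.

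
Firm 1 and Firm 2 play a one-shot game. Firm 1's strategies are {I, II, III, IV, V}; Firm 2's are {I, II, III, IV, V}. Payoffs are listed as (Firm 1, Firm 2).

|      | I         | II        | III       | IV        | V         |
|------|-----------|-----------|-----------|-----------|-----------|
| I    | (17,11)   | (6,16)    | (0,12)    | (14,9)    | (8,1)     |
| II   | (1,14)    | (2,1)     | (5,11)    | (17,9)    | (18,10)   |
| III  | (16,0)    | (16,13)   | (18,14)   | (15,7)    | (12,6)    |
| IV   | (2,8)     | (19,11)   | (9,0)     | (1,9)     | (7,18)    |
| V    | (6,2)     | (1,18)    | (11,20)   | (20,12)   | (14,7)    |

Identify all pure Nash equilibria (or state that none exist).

(III, III)

Check mutual best responses: a cell is a NE iff neither player can gain by unilaterally deviating.
Firm 1's best responses — vs I: I (payoff 17); vs II: IV (payoff 19); vs III: III (payoff 18); vs IV: V (payoff 20); vs V: II (payoff 18).
Firm 2's best responses — vs I: II (payoff 16); vs II: I (payoff 14); vs III: III (payoff 14); vs IV: V (payoff 18); vs V: III (payoff 20).
The only mutual best response is (III, III); neither player gains by switching there.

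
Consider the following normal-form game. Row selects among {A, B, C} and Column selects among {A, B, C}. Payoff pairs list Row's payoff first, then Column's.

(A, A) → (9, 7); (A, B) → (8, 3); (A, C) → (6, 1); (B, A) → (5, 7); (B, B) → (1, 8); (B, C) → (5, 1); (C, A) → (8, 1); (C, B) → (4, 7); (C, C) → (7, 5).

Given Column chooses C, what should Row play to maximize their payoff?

C

With Column fixed at C, Row's payoffs are: A → 6, B → 5, C → 7.
The maximum is 7, achieved by C.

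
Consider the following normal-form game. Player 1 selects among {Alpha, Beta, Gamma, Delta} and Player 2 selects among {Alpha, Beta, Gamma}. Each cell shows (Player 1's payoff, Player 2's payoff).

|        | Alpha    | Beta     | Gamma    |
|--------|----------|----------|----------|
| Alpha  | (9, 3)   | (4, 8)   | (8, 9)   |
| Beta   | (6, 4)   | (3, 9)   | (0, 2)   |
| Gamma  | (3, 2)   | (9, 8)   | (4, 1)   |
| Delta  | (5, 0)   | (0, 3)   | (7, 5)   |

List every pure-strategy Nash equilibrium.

A profile is a Nash equilibrium when each player is best-responding to the other.
Player 1's best responses — vs Alpha: Alpha (payoff 9); vs Beta: Gamma (payoff 9); vs Gamma: Alpha (payoff 8).
Player 2's best responses — vs Alpha: Gamma (payoff 9); vs Beta: Beta (payoff 9); vs Gamma: Beta (payoff 8); vs Delta: Gamma (payoff 5).
Mutual best responses occur at (Alpha, Gamma) and (Gamma, Beta); at each, neither player gains by switching.

(Alpha, Gamma) and (Gamma, Beta)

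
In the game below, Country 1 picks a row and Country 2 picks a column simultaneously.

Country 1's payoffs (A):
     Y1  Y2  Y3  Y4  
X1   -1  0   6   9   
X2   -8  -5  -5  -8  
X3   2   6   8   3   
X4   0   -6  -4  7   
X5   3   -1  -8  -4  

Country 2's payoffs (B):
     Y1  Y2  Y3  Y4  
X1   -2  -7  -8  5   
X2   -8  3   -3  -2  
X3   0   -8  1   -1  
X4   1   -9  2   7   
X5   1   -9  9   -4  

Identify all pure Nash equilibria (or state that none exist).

A profile is a Nash equilibrium when each player is best-responding to the other.
Country 1's best responses — vs Y1: X5 (payoff 3); vs Y2: X3 (payoff 6); vs Y3: X3 (payoff 8); vs Y4: X1 (payoff 9).
Country 2's best responses — vs X1: Y4 (payoff 5); vs X2: Y2 (payoff 3); vs X3: Y3 (payoff 1); vs X4: Y4 (payoff 7); vs X5: Y3 (payoff 9).
Mutual best responses occur at (X1, Y4) and (X3, Y3); at each, neither player gains by switching.

(X1, Y4) and (X3, Y3)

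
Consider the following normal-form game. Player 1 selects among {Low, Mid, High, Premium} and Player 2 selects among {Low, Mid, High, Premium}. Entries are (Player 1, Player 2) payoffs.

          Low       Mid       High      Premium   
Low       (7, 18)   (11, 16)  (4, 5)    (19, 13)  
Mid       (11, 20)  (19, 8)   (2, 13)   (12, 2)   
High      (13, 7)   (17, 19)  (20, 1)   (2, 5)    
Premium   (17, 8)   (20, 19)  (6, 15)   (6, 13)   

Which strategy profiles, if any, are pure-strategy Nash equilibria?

(Premium, Mid)

Find each player's best response to every opponent strategy; NE are the intersections.
Player 1's best responses — vs Low: Premium (payoff 17); vs Mid: Premium (payoff 20); vs High: High (payoff 20); vs Premium: Low (payoff 19).
Player 2's best responses — vs Low: Low (payoff 18); vs Mid: Low (payoff 20); vs High: Mid (payoff 19); vs Premium: Mid (payoff 19).
The only mutual best response is (Premium, Mid); neither player gains by switching there.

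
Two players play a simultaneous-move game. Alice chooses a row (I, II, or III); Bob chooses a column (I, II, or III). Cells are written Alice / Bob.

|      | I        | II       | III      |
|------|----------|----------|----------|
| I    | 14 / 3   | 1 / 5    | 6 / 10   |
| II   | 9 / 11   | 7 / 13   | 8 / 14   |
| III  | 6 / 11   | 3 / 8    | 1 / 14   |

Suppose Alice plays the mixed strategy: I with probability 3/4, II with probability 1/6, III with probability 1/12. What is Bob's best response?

Bob's best reply maximizes expected payoff against the mix.
I: (3/4)·3 + (1/6)·11 + (1/12)·11 = 5
II: (3/4)·5 + (1/6)·13 + (1/12)·8 = 79/12
III: (3/4)·10 + (1/6)·14 + (1/12)·14 = 11
Highest expected payoff is 11, from III.

III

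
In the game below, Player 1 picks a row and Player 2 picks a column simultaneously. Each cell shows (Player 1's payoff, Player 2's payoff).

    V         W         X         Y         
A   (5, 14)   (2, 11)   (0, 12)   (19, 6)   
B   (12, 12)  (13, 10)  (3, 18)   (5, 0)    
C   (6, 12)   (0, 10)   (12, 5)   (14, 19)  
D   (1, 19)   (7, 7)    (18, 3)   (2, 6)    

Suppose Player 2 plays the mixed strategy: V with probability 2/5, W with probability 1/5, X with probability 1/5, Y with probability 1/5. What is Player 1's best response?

Player 1's best reply maximizes expected payoff against the mix.
A: (2/5)·5 + (1/5)·2 + (1/5)·0 + (1/5)·19 = 31/5
B: (2/5)·12 + (1/5)·13 + (1/5)·3 + (1/5)·5 = 9
C: (2/5)·6 + (1/5)·0 + (1/5)·12 + (1/5)·14 = 38/5
D: (2/5)·1 + (1/5)·7 + (1/5)·18 + (1/5)·2 = 29/5
Highest expected payoff is 9, from B.

B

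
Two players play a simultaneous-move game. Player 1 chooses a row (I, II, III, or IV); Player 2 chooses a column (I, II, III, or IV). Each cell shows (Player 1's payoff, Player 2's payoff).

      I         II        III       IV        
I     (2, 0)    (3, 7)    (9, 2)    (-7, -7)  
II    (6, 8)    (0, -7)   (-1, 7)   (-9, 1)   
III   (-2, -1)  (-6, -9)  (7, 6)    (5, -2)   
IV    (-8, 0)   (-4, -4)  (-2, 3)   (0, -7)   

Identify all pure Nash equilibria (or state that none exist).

Check mutual best responses: a cell is a NE iff neither player can gain by unilaterally deviating.
Player 1's best responses — vs I: II (payoff 6); vs II: I (payoff 3); vs III: I (payoff 9); vs IV: III (payoff 5).
Player 2's best responses — vs I: II (payoff 7); vs II: I (payoff 8); vs III: III (payoff 6); vs IV: III (payoff 3).
Mutual best responses occur at (I, II) and (II, I); at each, neither player gains by switching.

(I, II) and (II, I)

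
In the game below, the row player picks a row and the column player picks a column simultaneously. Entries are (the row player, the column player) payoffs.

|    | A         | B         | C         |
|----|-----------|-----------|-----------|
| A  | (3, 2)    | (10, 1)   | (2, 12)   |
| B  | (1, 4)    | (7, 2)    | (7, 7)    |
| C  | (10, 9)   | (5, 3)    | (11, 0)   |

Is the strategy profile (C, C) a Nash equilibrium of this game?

No

Holding the column player at C: the row player gets 11 from C, versus 2 from A, 7 from B. No profitable deviation for the row player.
Holding the row player at C: the column player gets 0 from C but could get 9 by switching to A. The column player has a profitable deviation.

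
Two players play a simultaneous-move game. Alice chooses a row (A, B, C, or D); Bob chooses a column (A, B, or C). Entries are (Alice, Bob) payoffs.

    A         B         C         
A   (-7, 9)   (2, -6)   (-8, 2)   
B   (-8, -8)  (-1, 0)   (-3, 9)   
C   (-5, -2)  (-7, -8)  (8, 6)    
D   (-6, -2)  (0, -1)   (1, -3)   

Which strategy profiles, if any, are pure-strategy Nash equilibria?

(C, C)

Check mutual best responses: a cell is a NE iff neither player can gain by unilaterally deviating.
Alice's best responses — vs A: C (payoff -5); vs B: A (payoff 2); vs C: C (payoff 8).
Bob's best responses — vs A: A (payoff 9); vs B: C (payoff 9); vs C: C (payoff 6); vs D: B (payoff -1).
The only mutual best response is (C, C); neither player gains by switching there.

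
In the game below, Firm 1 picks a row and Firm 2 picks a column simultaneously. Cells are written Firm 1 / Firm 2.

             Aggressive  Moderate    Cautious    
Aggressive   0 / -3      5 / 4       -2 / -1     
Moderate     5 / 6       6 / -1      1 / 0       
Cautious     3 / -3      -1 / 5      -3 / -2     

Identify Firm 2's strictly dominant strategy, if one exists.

A strategy is strictly dominant if it gives Firm 2 a strictly higher payoff than every other strategy, against every choice by the opponent.
Aggressive is not dominant: against Aggressive, Moderate gives 4 > -3.
Moderate is not dominant: against Moderate, Aggressive gives 6 > -1.
Cautious is not dominant: against Aggressive, Moderate gives 4 > -1.
No single strategy is best against every opponent action.

None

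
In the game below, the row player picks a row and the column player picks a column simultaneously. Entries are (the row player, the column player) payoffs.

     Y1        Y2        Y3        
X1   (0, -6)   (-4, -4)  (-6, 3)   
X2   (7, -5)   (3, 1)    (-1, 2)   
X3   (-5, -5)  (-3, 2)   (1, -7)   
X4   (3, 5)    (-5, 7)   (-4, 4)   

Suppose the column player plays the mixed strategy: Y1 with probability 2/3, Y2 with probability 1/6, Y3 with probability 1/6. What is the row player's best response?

The row player's best reply maximizes expected payoff against the mix.
X1: (2/3)·0 + (1/6)·(-4) + (1/6)·(-6) = -5/3
X2: (2/3)·7 + (1/6)·3 + (1/6)·(-1) = 5
X3: (2/3)·(-5) + (1/6)·(-3) + (1/6)·1 = -11/3
X4: (2/3)·3 + (1/6)·(-5) + (1/6)·(-4) = 1/2
Highest expected payoff is 5, from X2.

X2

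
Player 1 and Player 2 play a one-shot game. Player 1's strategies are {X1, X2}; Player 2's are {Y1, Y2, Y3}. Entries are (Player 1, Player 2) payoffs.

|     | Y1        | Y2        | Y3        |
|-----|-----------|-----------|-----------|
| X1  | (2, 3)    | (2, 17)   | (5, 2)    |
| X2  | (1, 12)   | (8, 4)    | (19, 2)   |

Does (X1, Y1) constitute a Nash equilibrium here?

No

Holding Player 2 at Y1: Player 1 gets 2 from X1, versus 1 from X2. No profitable deviation for Player 1.
Holding Player 1 at X1: Player 2 gets 3 from Y1 but could get 17 by switching to Y2. Player 2 has a profitable deviation.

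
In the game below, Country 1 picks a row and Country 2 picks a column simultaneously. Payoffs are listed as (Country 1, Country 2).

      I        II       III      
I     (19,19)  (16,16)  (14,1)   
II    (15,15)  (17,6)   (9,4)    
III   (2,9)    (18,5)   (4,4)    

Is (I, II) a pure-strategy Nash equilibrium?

No

Holding Country 2 at II: Country 1 gets 16 from I but could get 18 by switching to III. Country 1 has a profitable deviation.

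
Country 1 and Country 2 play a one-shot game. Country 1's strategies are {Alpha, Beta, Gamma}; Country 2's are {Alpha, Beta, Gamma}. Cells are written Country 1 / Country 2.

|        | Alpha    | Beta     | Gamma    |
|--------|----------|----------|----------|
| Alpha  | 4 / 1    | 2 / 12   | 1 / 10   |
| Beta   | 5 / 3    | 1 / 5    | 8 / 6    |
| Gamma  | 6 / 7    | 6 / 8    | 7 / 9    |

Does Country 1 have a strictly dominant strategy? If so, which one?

Check whether one of Country 1's strategies beats all alternatives regardless of what the opponent does.
Alpha is not dominant: against Alpha, Beta gives 5 > 4.
Beta is not dominant: against Alpha, Gamma gives 6 > 5.
Gamma is not dominant: against Gamma, Beta gives 8 > 7.
No single strategy is best against every opponent action.

None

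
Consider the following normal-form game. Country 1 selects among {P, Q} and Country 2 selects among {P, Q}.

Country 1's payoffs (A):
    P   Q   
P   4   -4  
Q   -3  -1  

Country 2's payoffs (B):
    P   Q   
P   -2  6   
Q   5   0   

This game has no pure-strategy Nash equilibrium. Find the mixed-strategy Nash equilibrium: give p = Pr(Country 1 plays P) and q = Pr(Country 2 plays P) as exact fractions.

In a mixed NE each player is indifferent between their pure strategies, so the opponent's mix sets the indifference.
Country 2 indifferent between P and Q: p·(-2) + (1−p)·5 = p·6 + (1−p)·0 ⟹ 5 + (-7)p = 0 + 6p ⟹ p = 5/13.
Country 1 indifferent between P and Q: q·4 + (1−q)·(-4) = q·(-3) + (1−q)·(-1) ⟹ (-4) + 8q = (-1) + (-2)q ⟹ q = 3/10.

p = 5/13, q = 3/10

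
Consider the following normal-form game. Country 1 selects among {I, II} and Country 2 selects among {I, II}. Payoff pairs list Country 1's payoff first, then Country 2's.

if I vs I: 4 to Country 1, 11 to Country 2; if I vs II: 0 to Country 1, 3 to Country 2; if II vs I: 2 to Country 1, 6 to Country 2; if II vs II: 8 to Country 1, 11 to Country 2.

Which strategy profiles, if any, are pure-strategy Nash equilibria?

(I, I) and (II, II)

A profile is a Nash equilibrium when each player is best-responding to the other.
Country 1's best responses — vs I: I (payoff 4); vs II: II (payoff 8).
Country 2's best responses — vs I: I (payoff 11); vs II: II (payoff 11).
Mutual best responses occur at (I, I) and (II, II); at each, neither player gains by switching.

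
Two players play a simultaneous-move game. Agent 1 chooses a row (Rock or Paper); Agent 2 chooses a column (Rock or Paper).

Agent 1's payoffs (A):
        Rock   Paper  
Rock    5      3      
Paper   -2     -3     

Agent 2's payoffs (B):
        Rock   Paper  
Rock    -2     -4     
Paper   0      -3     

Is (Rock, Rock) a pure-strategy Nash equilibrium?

Holding Agent 2 at Rock: Agent 1 gets 5 from Rock, versus -2 from Paper. No profitable deviation for Agent 1.
Holding Agent 1 at Rock: Agent 2 gets -2 from Rock, versus -4 from Paper. No profitable deviation for Agent 2 either.

Yes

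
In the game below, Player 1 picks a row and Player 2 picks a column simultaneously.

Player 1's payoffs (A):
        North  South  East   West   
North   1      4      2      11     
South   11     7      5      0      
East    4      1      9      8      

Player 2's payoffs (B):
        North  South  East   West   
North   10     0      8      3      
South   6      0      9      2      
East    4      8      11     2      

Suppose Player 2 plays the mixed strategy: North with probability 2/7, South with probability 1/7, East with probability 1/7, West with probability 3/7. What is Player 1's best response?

East

Player 1's best reply maximizes expected payoff against the mix.
North: (2/7)·1 + (1/7)·4 + (1/7)·2 + (3/7)·11 = 41/7
South: (2/7)·11 + (1/7)·7 + (1/7)·5 + (3/7)·0 = 34/7
East: (2/7)·4 + (1/7)·1 + (1/7)·9 + (3/7)·8 = 6
Highest expected payoff is 6, from East.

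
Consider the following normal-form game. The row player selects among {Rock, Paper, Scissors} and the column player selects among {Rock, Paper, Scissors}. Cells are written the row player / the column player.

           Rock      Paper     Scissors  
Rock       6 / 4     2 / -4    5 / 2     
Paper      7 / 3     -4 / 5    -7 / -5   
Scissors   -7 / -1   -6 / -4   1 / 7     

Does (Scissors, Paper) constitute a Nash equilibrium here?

No

Holding the column player at Paper: the row player gets -6 from Scissors but could get 2 by switching to Rock. The row player has a profitable deviation.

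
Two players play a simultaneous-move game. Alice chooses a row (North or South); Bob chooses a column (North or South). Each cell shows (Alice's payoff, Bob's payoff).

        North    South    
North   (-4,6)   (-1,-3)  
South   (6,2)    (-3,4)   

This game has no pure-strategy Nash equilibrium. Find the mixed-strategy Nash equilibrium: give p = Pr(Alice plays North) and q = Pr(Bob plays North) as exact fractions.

p = 2/11, q = 1/6

Each player's mixing probability is pinned down by making the *other* player indifferent.
Bob indifferent between North and South: p·6 + (1−p)·2 = p·(-3) + (1−p)·4 ⟹ 2 + 4p = 4 + (-7)p ⟹ p = 2/11.
Alice indifferent between North and South: q·(-4) + (1−q)·(-1) = q·6 + (1−q)·(-3) ⟹ (-1) + (-3)q = (-3) + 9q ⟹ q = 1/6.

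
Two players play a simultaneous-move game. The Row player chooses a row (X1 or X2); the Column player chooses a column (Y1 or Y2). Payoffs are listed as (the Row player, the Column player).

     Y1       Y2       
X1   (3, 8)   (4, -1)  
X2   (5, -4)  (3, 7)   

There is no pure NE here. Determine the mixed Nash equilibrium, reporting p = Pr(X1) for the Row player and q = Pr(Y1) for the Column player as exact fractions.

p = 11/20, q = 1/3

Each player's mixing probability is pinned down by making the *other* player indifferent.
The Column player indifferent between Y1 and Y2: p·8 + (1−p)·(-4) = p·(-1) + (1−p)·7 ⟹ (-4) + 12p = 7 + (-8)p ⟹ p = 11/20.
The Row player indifferent between X1 and X2: q·3 + (1−q)·4 = q·5 + (1−q)·3 ⟹ 4 + (-1)q = 3 + 2q ⟹ q = 1/3.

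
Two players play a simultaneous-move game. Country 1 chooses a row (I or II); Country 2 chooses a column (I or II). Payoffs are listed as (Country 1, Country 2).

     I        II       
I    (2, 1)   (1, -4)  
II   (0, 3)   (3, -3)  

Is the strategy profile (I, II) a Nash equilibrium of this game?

Holding Country 2 at II: Country 1 gets 1 from I but could get 3 by switching to II. Country 1 has a profitable deviation.

No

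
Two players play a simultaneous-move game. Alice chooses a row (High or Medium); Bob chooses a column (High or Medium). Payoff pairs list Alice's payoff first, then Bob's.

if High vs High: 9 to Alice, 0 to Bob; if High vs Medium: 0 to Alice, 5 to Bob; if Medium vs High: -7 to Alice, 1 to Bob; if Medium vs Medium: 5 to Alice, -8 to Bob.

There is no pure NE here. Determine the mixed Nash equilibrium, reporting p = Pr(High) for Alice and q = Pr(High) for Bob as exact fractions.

In a mixed NE each player is indifferent between their pure strategies, so the opponent's mix sets the indifference.
Bob indifferent between High and Medium: p·0 + (1−p)·1 = p·5 + (1−p)·(-8) ⟹ 1 + (-1)p = (-8) + 13p ⟹ p = 9/14.
Alice indifferent between High and Medium: q·9 + (1−q)·0 = q·(-7) + (1−q)·5 ⟹ 0 + 9q = 5 + (-12)q ⟹ q = 5/21.

p = 9/14, q = 5/21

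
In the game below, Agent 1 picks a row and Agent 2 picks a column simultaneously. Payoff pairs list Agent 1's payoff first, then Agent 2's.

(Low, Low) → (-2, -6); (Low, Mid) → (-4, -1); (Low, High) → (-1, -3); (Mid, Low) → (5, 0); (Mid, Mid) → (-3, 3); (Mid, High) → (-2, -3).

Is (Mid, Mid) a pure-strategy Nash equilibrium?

Holding Agent 2 at Mid: Agent 1 gets -3 from Mid, versus -4 from Low. No profitable deviation for Agent 1.
Holding Agent 1 at Mid: Agent 2 gets 3 from Mid, versus 0 from Low, -3 from High. No profitable deviation for Agent 2 either.

Yes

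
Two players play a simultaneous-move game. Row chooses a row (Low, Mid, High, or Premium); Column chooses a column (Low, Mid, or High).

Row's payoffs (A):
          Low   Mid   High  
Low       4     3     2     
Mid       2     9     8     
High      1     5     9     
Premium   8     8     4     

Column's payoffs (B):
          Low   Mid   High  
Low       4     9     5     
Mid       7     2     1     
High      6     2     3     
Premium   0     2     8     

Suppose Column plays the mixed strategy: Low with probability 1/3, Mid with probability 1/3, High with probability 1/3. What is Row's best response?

Premium

Compute Row's expected payoff from each pure strategy against the given mix.
Low: (1/3)·4 + (1/3)·3 + (1/3)·2 = 3
Mid: (1/3)·2 + (1/3)·9 + (1/3)·8 = 19/3
High: (1/3)·1 + (1/3)·5 + (1/3)·9 = 5
Premium: (1/3)·8 + (1/3)·8 + (1/3)·4 = 20/3
Highest expected payoff is 20/3, from Premium.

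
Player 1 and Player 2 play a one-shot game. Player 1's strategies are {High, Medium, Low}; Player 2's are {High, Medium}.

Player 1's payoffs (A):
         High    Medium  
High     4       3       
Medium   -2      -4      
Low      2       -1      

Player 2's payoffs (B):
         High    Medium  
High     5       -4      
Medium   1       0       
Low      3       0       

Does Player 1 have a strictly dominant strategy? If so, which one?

A strategy is strictly dominant if it gives Player 1 a strictly higher payoff than every other strategy, against every choice by the opponent.
High strictly dominates: vs High: 4 > each of {-2, 2}; vs Medium: 3 > each of {-4, -1}.

High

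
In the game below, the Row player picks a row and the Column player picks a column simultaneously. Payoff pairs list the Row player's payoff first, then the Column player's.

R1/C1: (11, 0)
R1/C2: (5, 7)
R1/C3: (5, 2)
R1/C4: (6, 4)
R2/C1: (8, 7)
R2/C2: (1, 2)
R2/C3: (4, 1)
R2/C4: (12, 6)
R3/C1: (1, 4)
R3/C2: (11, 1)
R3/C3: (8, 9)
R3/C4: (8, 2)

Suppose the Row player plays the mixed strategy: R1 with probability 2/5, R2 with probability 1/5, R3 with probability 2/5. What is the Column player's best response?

C3

Compute the Column player's expected payoff from each pure strategy against the given mix.
C1: (2/5)·0 + (1/5)·7 + (2/5)·4 = 3
C2: (2/5)·7 + (1/5)·2 + (2/5)·1 = 18/5
C3: (2/5)·2 + (1/5)·1 + (2/5)·9 = 23/5
C4: (2/5)·4 + (1/5)·6 + (2/5)·2 = 18/5
Highest expected payoff is 23/5, from C3.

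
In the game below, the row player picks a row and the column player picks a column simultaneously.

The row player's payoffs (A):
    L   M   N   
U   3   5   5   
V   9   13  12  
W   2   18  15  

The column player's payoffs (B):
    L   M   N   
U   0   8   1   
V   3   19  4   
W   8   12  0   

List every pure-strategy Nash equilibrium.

(W, M)

A profile is a Nash equilibrium when each player is best-responding to the other.
The row player's best responses — vs L: V (payoff 9); vs M: W (payoff 18); vs N: W (payoff 15).
The column player's best responses — vs U: M (payoff 8); vs V: M (payoff 19); vs W: M (payoff 12).
The only mutual best response is (W, M); neither player gains by switching there.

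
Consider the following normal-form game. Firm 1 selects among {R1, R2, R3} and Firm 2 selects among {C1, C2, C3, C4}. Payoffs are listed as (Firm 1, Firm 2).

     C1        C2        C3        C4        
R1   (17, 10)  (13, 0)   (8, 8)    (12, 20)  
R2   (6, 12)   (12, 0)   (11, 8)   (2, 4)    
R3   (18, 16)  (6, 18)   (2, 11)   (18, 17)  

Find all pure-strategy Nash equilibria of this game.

There is no pure-strategy Nash equilibrium

A profile is a Nash equilibrium when each player is best-responding to the other.
Firm 1's best responses — vs C1: R3 (payoff 18); vs C2: R1 (payoff 13); vs C3: R2 (payoff 11); vs C4: R3 (payoff 18).
Firm 2's best responses — vs R1: C4 (payoff 20); vs R2: C1 (payoff 12); vs R3: C2 (payoff 18).
No cell has both players best-responding. For instance, Firm 1's best reply to C2 is R1, but against R1 Firm 2 prefers C4 over C2.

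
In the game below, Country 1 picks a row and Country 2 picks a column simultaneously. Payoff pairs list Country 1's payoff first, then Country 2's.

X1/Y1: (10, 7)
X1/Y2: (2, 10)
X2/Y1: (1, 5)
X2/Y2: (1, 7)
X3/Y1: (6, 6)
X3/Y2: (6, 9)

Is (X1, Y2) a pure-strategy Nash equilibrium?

Holding Country 2 at Y2: Country 1 gets 2 from X1 but could get 6 by switching to X3. Country 1 has a profitable deviation.

No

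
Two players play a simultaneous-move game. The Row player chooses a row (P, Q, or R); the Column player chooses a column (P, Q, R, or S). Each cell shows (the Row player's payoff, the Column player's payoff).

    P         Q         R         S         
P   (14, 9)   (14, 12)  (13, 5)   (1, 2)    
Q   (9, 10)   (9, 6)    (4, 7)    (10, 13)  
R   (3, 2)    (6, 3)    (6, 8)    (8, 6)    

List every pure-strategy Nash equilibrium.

Find each player's best response to every opponent strategy; NE are the intersections.
The Row player's best responses — vs P: P (payoff 14); vs Q: P (payoff 14); vs R: P (payoff 13); vs S: Q (payoff 10).
The Column player's best responses — vs P: Q (payoff 12); vs Q: S (payoff 13); vs R: R (payoff 8).
Mutual best responses occur at (P, Q) and (Q, S); at each, neither player gains by switching.

(P, Q) and (Q, S)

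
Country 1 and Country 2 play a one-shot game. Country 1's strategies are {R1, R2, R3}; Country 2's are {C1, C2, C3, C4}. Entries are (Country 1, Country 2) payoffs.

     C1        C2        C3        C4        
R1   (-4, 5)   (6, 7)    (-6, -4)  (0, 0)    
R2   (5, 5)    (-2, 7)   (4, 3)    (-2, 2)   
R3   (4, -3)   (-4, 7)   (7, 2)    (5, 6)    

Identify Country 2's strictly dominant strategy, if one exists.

C2

Check whether one of Country 2's strategies beats all alternatives regardless of what the opponent does.
C2 strictly dominates: vs R1: 7 > each of {5, -4, 0}; vs R2: 7 > each of {5, 3, 2}; vs R3: 7 > each of {-3, 2, 6}.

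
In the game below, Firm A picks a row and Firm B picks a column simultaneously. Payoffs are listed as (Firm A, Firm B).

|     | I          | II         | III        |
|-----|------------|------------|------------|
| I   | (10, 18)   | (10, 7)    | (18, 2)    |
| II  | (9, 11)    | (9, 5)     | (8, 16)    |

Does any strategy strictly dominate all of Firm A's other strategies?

A strategy is strictly dominant if it gives Firm A a strictly higher payoff than every other strategy, against every choice by the opponent.
I strictly dominates: vs I: 10 > 9; vs II: 10 > 9; vs III: 18 > 8.

I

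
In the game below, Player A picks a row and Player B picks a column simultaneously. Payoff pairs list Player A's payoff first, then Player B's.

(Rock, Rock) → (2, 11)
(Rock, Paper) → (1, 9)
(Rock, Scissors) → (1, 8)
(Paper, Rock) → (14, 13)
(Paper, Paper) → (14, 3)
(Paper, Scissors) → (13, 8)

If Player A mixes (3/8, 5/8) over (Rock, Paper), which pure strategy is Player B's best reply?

Player B's best reply maximizes expected payoff against the mix.
Rock: (3/8)·11 + (5/8)·13 = 49/4
Paper: (3/8)·9 + (5/8)·3 = 21/4
Scissors: (3/8)·8 + (5/8)·8 = 8
Highest expected payoff is 49/4, from Rock.

Rock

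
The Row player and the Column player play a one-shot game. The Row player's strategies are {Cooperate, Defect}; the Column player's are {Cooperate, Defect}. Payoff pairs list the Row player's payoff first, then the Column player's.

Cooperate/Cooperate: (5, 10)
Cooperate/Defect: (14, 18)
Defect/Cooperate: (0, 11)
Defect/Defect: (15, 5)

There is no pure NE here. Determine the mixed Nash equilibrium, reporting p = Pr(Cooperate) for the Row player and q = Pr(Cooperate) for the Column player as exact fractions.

p = 3/7, q = 1/6

Each player's mixing probability is pinned down by making the *other* player indifferent.
The Column player indifferent between Cooperate and Defect: p·10 + (1−p)·11 = p·18 + (1−p)·5 ⟹ 11 + (-1)p = 5 + 13p ⟹ p = 3/7.
The Row player indifferent between Cooperate and Defect: q·5 + (1−q)·14 = q·0 + (1−q)·15 ⟹ 14 + (-9)q = 15 + (-15)q ⟹ q = 1/6.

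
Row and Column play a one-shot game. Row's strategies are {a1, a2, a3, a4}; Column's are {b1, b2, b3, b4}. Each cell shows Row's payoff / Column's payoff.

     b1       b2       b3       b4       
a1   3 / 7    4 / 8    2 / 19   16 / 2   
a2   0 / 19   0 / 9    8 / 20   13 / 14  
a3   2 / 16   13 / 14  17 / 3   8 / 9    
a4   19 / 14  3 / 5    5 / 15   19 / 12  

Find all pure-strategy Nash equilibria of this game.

None

Check mutual best responses: a cell is a NE iff neither player can gain by unilaterally deviating.
Row's best responses — vs b1: a4 (payoff 19); vs b2: a3 (payoff 13); vs b3: a3 (payoff 17); vs b4: a4 (payoff 19).
Column's best responses — vs a1: b3 (payoff 19); vs a2: b3 (payoff 20); vs a3: b1 (payoff 16); vs a4: b3 (payoff 15).
No cell has both players best-responding. For instance, Row's best reply to b2 is a3, but against a3 Column prefers b1 over b2.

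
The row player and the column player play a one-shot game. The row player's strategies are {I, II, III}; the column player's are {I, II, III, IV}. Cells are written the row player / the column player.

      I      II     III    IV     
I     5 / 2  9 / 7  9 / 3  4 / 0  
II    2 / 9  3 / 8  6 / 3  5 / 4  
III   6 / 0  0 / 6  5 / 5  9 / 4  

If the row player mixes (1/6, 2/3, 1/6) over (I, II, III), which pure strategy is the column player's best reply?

The column player's best reply maximizes expected payoff against the mix.
I: (1/6)·2 + (2/3)·9 + (1/6)·0 = 19/3
II: (1/6)·7 + (2/3)·8 + (1/6)·6 = 15/2
III: (1/6)·3 + (2/3)·3 + (1/6)·5 = 10/3
IV: (1/6)·0 + (2/3)·4 + (1/6)·4 = 10/3
Highest expected payoff is 15/2, from II.

II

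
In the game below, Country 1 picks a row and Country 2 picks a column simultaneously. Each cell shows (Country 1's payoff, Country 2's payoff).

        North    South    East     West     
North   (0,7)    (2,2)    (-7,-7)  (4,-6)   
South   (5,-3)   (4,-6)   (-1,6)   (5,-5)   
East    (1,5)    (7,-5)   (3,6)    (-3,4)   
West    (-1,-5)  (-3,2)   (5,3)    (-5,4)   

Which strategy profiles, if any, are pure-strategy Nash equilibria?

No pure-strategy Nash equilibrium

Find each player's best response to every opponent strategy; NE are the intersections.
Country 1's best responses — vs North: South (payoff 5); vs South: East (payoff 7); vs East: West (payoff 5); vs West: South (payoff 5).
Country 2's best responses — vs North: North (payoff 7); vs South: East (payoff 6); vs East: East (payoff 6); vs West: West (payoff 4).
No cell has both players best-responding. For instance, Country 1's best reply to South is East, but against East Country 2 prefers East over South.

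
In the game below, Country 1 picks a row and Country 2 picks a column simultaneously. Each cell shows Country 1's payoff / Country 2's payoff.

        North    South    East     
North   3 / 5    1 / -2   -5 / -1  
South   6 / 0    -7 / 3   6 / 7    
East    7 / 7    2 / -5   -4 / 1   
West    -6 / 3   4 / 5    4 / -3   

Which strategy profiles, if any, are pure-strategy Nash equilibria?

(South, East), (East, North), and (West, South)

Check mutual best responses: a cell is a NE iff neither player can gain by unilaterally deviating.
Country 1's best responses — vs North: East (payoff 7); vs South: West (payoff 4); vs East: South (payoff 6).
Country 2's best responses — vs North: North (payoff 5); vs South: East (payoff 7); vs East: North (payoff 7); vs West: South (payoff 5).
Mutual best responses occur at (South, East), (East, North), and (West, South); at each, neither player gains by switching.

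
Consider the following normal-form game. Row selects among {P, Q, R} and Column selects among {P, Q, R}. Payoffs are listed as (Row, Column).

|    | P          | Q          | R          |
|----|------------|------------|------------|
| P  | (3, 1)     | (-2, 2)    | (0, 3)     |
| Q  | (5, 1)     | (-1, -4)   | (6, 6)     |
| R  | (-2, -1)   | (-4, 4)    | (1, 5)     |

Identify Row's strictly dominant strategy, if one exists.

Q

A strategy is strictly dominant if it gives Row a strictly higher payoff than every other strategy, against every choice by the opponent.
Q strictly dominates: vs P: 5 > each of {3, -2}; vs Q: -1 > each of {-2, -4}; vs R: 6 > each of {0, 1}.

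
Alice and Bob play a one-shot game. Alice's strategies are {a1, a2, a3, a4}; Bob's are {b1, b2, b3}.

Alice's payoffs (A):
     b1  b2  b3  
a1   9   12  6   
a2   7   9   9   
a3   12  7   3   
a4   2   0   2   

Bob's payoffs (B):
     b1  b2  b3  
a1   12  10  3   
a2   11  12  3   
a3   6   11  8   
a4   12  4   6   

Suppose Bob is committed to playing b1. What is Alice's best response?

With Bob fixed at b1, Alice's payoffs are: a1 → 9, a2 → 7, a3 → 12, a4 → 2.
The maximum is 12, achieved by a3.

a3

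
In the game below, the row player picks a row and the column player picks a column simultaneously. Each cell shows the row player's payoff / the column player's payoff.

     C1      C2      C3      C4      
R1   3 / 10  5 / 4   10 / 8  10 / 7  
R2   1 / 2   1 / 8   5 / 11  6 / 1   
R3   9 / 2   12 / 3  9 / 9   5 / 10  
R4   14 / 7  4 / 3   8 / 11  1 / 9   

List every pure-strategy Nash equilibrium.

Check mutual best responses: a cell is a NE iff neither player can gain by unilaterally deviating.
The row player's best responses — vs C1: R4 (payoff 14); vs C2: R3 (payoff 12); vs C3: R1 (payoff 10); vs C4: R1 (payoff 10).
The column player's best responses — vs R1: C1 (payoff 10); vs R2: C3 (payoff 11); vs R3: C4 (payoff 10); vs R4: C3 (payoff 11).
No cell has both players best-responding. For instance, the row player's best reply to C1 is R4, but against R4 the column player prefers C3 over C1.

There is no pure-strategy Nash equilibrium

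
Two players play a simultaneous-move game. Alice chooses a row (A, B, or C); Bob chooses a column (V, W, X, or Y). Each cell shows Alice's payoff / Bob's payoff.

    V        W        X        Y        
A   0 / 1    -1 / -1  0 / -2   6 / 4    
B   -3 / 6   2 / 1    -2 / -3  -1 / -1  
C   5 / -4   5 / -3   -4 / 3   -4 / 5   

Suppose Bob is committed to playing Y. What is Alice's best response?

A

With Bob fixed at Y, Alice's payoffs are: A → 6, B → -1, C → -4.
The maximum is 6, achieved by A.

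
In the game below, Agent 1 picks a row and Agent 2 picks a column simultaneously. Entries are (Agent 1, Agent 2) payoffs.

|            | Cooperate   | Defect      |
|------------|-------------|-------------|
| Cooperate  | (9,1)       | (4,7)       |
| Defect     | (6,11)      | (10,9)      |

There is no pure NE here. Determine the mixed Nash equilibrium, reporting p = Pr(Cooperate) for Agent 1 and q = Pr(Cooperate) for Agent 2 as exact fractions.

Each player's mixing probability is pinned down by making the *other* player indifferent.
Agent 2 indifferent between Cooperate and Defect: p·1 + (1−p)·11 = p·7 + (1−p)·9 ⟹ 11 + (-10)p = 9 + (-2)p ⟹ p = 1/4.
Agent 1 indifferent between Cooperate and Defect: q·9 + (1−q)·4 = q·6 + (1−q)·10 ⟹ 4 + 5q = 10 + (-4)q ⟹ q = 2/3.

p = 1/4, q = 2/3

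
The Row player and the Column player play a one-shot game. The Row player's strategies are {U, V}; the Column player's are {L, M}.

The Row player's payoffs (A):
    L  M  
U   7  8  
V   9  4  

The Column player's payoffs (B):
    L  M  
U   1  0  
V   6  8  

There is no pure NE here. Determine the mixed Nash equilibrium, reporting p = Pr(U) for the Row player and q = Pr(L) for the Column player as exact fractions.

p = 2/3, q = 2/3

Each player's mixing probability is pinned down by making the *other* player indifferent.
The Column player indifferent between L and M: p·1 + (1−p)·6 = p·0 + (1−p)·8 ⟹ 6 + (-5)p = 8 + (-8)p ⟹ p = 2/3.
The Row player indifferent between U and V: q·7 + (1−q)·8 = q·9 + (1−q)·4 ⟹ 8 + (-1)q = 4 + 5q ⟹ q = 2/3.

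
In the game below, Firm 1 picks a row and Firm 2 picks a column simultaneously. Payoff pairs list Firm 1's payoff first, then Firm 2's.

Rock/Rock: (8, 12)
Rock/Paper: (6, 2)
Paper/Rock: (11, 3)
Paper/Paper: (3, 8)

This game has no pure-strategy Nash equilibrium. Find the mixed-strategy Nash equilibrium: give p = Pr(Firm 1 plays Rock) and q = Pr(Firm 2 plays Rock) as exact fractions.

Each player's mixing probability is pinned down by making the *other* player indifferent.
Firm 2 indifferent between Rock and Paper: p·12 + (1−p)·3 = p·2 + (1−p)·8 ⟹ 3 + 9p = 8 + (-6)p ⟹ p = 1/3.
Firm 1 indifferent between Rock and Paper: q·8 + (1−q)·6 = q·11 + (1−q)·3 ⟹ 6 + 2q = 3 + 8q ⟹ q = 1/2.

p = 1/3, q = 1/2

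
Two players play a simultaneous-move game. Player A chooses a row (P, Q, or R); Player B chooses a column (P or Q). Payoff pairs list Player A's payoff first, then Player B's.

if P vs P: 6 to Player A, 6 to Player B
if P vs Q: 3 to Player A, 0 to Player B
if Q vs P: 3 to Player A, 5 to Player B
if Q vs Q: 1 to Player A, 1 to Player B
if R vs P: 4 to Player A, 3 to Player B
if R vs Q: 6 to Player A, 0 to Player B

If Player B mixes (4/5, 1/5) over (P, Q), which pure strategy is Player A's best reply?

Player A's best reply maximizes expected payoff against the mix.
P: (4/5)·6 + (1/5)·3 = 27/5
Q: (4/5)·3 + (1/5)·1 = 13/5
R: (4/5)·4 + (1/5)·6 = 22/5
Highest expected payoff is 27/5, from P.

P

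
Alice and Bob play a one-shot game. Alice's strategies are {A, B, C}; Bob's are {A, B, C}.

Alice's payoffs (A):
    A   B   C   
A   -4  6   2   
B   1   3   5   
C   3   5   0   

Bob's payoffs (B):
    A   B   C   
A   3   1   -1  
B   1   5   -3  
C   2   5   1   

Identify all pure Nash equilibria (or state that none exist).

No pure-strategy Nash equilibrium

Check mutual best responses: a cell is a NE iff neither player can gain by unilaterally deviating.
Alice's best responses — vs A: C (payoff 3); vs B: A (payoff 6); vs C: B (payoff 5).
Bob's best responses — vs A: A (payoff 3); vs B: B (payoff 5); vs C: B (payoff 5).
No cell has both players best-responding. For instance, Alice's best reply to A is C, but against C Bob prefers B over A.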